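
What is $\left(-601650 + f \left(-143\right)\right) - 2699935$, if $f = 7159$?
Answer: $-4325322$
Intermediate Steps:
$\left(-601650 + f \left(-143\right)\right) - 2699935 = \left(-601650 + 7159 \left(-143\right)\right) - 2699935 = \left(-601650 - 1023737\right) - 2699935 = -1625387 - 2699935 = -4325322$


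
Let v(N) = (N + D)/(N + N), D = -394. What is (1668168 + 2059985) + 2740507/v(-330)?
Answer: 1126979348/181 ≈ 6.2264e+6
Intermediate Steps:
v(N) = (-394 + N)/(2*N) (v(N) = (N - 394)/(N + N) = (-394 + N)/((2*N)) = (-394 + N)*(1/(2*N)) = (-394 + N)/(2*N))
(1668168 + 2059985) + 2740507/v(-330) = (1668168 + 2059985) + 2740507/(((½)*(-394 - 330)/(-330))) = 3728153 + 2740507/(((½)*(-1/330)*(-724))) = 3728153 + 2740507/(181/165) = 3728153 + 2740507*(165/181) = 3728153 + 452183655/181 = 1126979348/181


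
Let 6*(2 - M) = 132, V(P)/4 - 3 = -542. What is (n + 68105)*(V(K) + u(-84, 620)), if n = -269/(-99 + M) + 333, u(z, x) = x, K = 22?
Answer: -12509784576/119 ≈ -1.0512e+8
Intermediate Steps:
V(P) = -2156 (V(P) = 12 + 4*(-542) = 12 - 2168 = -2156)
M = -20 (M = 2 - ⅙*132 = 2 - 22 = -20)
n = 39896/119 (n = -269/(-99 - 20) + 333 = -269/(-119) + 333 = -1/119*(-269) + 333 = 269/119 + 333 = 39896/119 ≈ 335.26)
(n + 68105)*(V(K) + u(-84, 620)) = (39896/119 + 68105)*(-2156 + 620) = (8144391/119)*(-1536) = -12509784576/119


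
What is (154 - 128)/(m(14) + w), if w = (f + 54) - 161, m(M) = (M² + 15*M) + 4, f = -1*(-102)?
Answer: 26/405 ≈ 0.064198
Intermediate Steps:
f = 102
m(M) = 4 + M² + 15*M
w = -5 (w = (102 + 54) - 161 = 156 - 161 = -5)
(154 - 128)/(m(14) + w) = (154 - 128)/((4 + 14² + 15*14) - 5) = 26/((4 + 196 + 210) - 5) = 26/(410 - 5) = 26/405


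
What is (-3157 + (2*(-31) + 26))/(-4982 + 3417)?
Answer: 3193/1565 ≈ 2.0403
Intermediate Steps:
(-3157 + (2*(-31) + 26))/(-4982 + 3417) = (-3157 + (-62 + 26))/(-1565) = (-3157 - 36)*(-1/1565) = -3193*(-1/1565) = 3193/1565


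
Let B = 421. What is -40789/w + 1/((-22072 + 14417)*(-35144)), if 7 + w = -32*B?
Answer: 10973355368959/3626219246280 ≈ 3.0261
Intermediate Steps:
w = -13479 (w = -7 - 32*421 = -7 - 13472 = -13479)
-40789/w + 1/((-22072 + 14417)*(-35144)) = -40789/(-13479) + 1/((-22072 + 14417)*(-35144)) = -40789*(-1/13479) - 1/35144/(-7655) = 40789/13479 - 1/7655*(-1/35144) = 40789/13479 + 1/269027320 = 10973355368959/3626219246280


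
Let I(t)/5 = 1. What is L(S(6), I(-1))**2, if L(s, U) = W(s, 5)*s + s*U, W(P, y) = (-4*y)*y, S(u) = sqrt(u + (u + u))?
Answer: 162450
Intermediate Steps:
I(t) = 5 (I(t) = 5*1 = 5)
S(u) = sqrt(3)*sqrt(u) (S(u) = sqrt(u + 2*u) = sqrt(3*u) = sqrt(3)*sqrt(u))
W(P, y) = -4*y**2
L(s, U) = -100*s + U*s (L(s, U) = (-4*5**2)*s + s*U = (-4*25)*s + U*s = -100*s + U*s)
L(S(6), I(-1))**2 = ((sqrt(3)*sqrt(6))*(-100 + 5))**2 = ((3*sqrt(2))*(-95))**2 = (-285*sqrt(2))**2 = 162450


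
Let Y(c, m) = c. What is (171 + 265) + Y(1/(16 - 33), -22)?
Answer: 7411/17 ≈ 435.94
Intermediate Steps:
(171 + 265) + Y(1/(16 - 33), -22) = (171 + 265) + 1/(16 - 33) = 436 + 1/(-17) = 436 - 1/17 = 7411/17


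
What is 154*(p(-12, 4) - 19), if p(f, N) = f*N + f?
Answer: -12166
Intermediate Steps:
p(f, N) = f + N*f (p(f, N) = N*f + f = f + N*f)
154*(p(-12, 4) - 19) = 154*(-12*(1 + 4) - 19) = 154*(-12*5 - 19) = 154*(-60 - 19) = 154*(-79) = -12166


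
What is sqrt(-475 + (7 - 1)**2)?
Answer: I*sqrt(439) ≈ 20.952*I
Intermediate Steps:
sqrt(-475 + (7 - 1)**2) = sqrt(-475 + 6**2) = sqrt(-475 + 36) = sqrt(-439) = I*sqrt(439)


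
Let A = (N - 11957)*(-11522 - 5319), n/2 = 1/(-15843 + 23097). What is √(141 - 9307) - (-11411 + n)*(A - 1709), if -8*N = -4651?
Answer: 7928855792117246/3627 + I*√9166 ≈ 2.1861e+12 + 95.739*I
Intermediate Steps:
N = 4651/8 (N = -⅛*(-4651) = 4651/8 ≈ 581.38)
n = 1/3627 (n = 2/(-15843 + 23097) = 2/7254 = 2*(1/7254) = 1/3627 ≈ 0.00027571)
A = 1532615205/8 (A = (4651/8 - 11957)*(-11522 - 5319) = -91005/8*(-16841) = 1532615205/8 ≈ 1.9158e+8)
√(141 - 9307) - (-11411 + n)*(A - 1709) = √(141 - 9307) - (-11411 + 1/3627)*(1532615205/8 - 1709) = √(-9166) - (-41387696)*1532601533/(3627*8) = I*√9166 - 1*(-7928855792117246/3627) = I*√9166 + 7928855792117246/3627 = 7928855792117246/3627 + I*√9166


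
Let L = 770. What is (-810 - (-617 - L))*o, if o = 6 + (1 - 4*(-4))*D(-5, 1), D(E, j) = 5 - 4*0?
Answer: 52507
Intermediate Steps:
D(E, j) = 5 (D(E, j) = 5 + 0 = 5)
o = 91 (o = 6 + (1 - 4*(-4))*5 = 6 + (1 + 16)*5 = 6 + 17*5 = 6 + 85 = 91)
(-810 - (-617 - L))*o = (-810 - (-617 - 1*770))*91 = (-810 - (-617 - 770))*91 = (-810 - 1*(-1387))*91 = (-810 + 1387)*91 = 577*91 = 52507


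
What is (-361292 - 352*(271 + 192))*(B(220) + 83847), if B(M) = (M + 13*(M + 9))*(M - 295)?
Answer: 81748060704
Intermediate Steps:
B(M) = (-295 + M)*(117 + 14*M) (B(M) = (M + 13*(9 + M))*(-295 + M) = (M + (117 + 13*M))*(-295 + M) = (117 + 14*M)*(-295 + M) = (-295 + M)*(117 + 14*M))
(-361292 - 352*(271 + 192))*(B(220) + 83847) = (-361292 - 352*(271 + 192))*((-34515 - 4013*220 + 14*220²) + 83847) = (-361292 - 352*463)*((-34515 - 882860 + 14*48400) + 83847) = (-361292 - 162976)*((-34515 - 882860 + 677600) + 83847) = -524268*(-239775 + 83847) = -524268*(-155928) = 81748060704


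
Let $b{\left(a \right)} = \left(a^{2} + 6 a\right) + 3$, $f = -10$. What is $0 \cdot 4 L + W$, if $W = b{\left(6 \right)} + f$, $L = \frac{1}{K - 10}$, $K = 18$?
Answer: $65$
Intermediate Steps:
$b{\left(a \right)} = 3 + a^{2} + 6 a$
$L = \frac{1}{8}$ ($L = \frac{1}{18 - 10} = \frac{1}{8} \approx 0.125$)
$W = 65$ ($W = \left(3 + 6^{2} + 6 \cdot 6\right) - 10 = \left(3 + 36 + 36\right) - 10 = 75 - 10 = 65$)
$0 \cdot 4 L + W = 0 \cdot 4 \cdot \frac{1}{8} + 65 = 0 \cdot \frac{1}{8} + 65 = 0 + 65 = 65$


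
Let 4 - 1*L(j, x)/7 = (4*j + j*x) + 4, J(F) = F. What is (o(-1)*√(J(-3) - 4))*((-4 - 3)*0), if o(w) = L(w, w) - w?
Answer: 0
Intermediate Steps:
L(j, x) = -28*j - 7*j*x (L(j, x) = 28 - 7*((4*j + j*x) + 4) = 28 - 7*(4 + 4*j + j*x) = 28 + (-28 - 28*j - 7*j*x) = -28*j - 7*j*x)
o(w) = -w - 7*w*(4 + w) (o(w) = -7*w*(4 + w) - w = -w - 7*w*(4 + w))
(o(-1)*√(J(-3) - 4))*((-4 - 3)*0) = ((-(-29 - 7*(-1)))*√(-3 - 4))*((-4 - 3)*0) = ((-(-29 + 7))*√(-7))*(-7*0) = ((-1*(-22))*(I*√7))*0 = (22*(I*√7))*0 = (22*I*√7)*0 = 0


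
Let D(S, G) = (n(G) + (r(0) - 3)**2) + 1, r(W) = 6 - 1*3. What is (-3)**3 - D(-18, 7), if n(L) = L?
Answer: -35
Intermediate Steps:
r(W) = 3 (r(W) = 6 - 3 = 3)
D(S, G) = 1 + G (D(S, G) = (G + (3 - 3)**2) + 1 = (G + 0**2) + 1 = (G + 0) + 1 = G + 1 = 1 + G)
(-3)**3 - D(-18, 7) = (-3)**3 - (1 + 7) = -27 - 1*8 = -27 - 8 = -35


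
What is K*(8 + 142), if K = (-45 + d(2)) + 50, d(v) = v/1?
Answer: 1050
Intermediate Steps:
d(v) = v (d(v) = v*1 = v)
K = 7 (K = (-45 + 2) + 50 = -43 + 50 = 7)
K*(8 + 142) = 7*(8 + 142) = 7*150 = 1050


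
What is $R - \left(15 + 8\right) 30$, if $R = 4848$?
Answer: $4158$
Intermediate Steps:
$R - \left(15 + 8\right) 30 = 4848 - \left(15 + 8\right) 30 = 4848 - 23 \cdot 30 = 4848 - 690 = 4158$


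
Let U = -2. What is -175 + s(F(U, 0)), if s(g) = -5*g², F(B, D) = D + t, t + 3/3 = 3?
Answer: -195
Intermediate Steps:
t = 2 (t = -1 + 3 = 2)
F(B, D) = 2 + D (F(B, D) = D + 2 = 2 + D)
-175 + s(F(U, 0)) = -175 - 5*(2 + 0)² = -175 - 5*2² = -175 - 5*4 = -175 - 20 = -195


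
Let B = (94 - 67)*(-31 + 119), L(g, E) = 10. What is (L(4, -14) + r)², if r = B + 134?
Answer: 6350400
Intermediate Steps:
B = 2376 (B = 27*88 = 2376)
r = 2510 (r = 2376 + 134 = 2510)
(L(4, -14) + r)² = (10 + 2510)² = 2520² = 6350400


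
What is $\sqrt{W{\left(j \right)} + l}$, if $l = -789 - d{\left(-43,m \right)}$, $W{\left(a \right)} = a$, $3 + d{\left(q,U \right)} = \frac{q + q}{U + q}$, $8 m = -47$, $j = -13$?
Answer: $\frac{i \sqrt{122420927}}{391} \approx 28.298 i$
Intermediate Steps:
$m = - \frac{47}{8}$ ($m = \frac{1}{8} \left(-47\right) = - \frac{47}{8} \approx -5.875$)
$d{\left(q,U \right)} = -3 + \frac{2 q}{U + q}$ ($d{\left(q,U \right)} = -3 + \frac{q + q}{U + q} = -3 + \frac{2 q}{U + q}$)
$l = - \frac{308014}{391}$ ($l = -789 - \frac{\left(-1\right) \left(-43\right) - - \frac{141}{8}}{- \frac{47}{8} - 43} = -789 - \frac{43 + \frac{141}{8}}{- \frac{391}{8}} = -789 - \left(- \frac{8}{391}\right) \frac{485}{8} = -789 - - \frac{485}{391} = -789 + \frac{485}{391} = - \frac{308014}{391} \approx -787.76$)
$\sqrt{W{\left(j \right)} + l} = \sqrt{-13 - \frac{308014}{391}} = \sqrt{- \frac{313097}{391}} = \frac{i \sqrt{122420927}}{391}$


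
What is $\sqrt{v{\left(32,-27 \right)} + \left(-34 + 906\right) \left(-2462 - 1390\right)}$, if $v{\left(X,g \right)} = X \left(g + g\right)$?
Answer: $12 i \sqrt{23338} \approx 1833.2 i$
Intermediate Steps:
$v{\left(X,g \right)} = 2 X g$ ($v{\left(X,g \right)} = X 2 g = 2 X g$)
$\sqrt{v{\left(32,-27 \right)} + \left(-34 + 906\right) \left(-2462 - 1390\right)} = \sqrt{2 \cdot 32 \left(-27\right) + \left(-34 + 906\right) \left(-2462 - 1390\right)} = \sqrt{-1728 + 872 \left(-3852\right)} = \sqrt{-1728 - 3358944} = \sqrt{-3360672} = 12 i \sqrt{23338}$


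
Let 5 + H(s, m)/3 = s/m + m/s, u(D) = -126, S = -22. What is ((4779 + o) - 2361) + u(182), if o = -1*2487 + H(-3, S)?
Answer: -4127/22 ≈ -187.59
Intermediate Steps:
H(s, m) = -15 + 3*m/s + 3*s/m (H(s, m) = -15 + 3*(s/m + m/s) = -15 + 3*(m/s + s/m) = -15 + (3*m/s + 3*s/m) = -15 + 3*m/s + 3*s/m)
o = -54551/22 (o = -1*2487 + (-15 + 3*(-22)/(-3) + 3*(-3)/(-22)) = -2487 + (-15 + 3*(-22)*(-⅓) + 3*(-3)*(-1/22)) = -2487 + (-15 + 22 + 9/22) = -2487 + 163/22 = -54551/22 ≈ -2479.6)
((4779 + o) - 2361) + u(182) = ((4779 - 54551/22) - 2361) - 126 = (50587/22 - 2361) - 126 = -1355/22 - 126 = -4127/22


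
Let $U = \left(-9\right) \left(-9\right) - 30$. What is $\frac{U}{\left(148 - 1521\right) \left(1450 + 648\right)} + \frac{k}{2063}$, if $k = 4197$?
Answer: $\frac{12089579925}{5942582902} \approx 2.0344$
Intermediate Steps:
$U = 51$ ($U = 81 - 30 = 51$)
$\frac{U}{\left(148 - 1521\right) \left(1450 + 648\right)} + \frac{k}{2063} = \frac{51}{\left(148 - 1521\right) \left(1450 + 648\right)} + \frac{4197}{2063} = \frac{51}{\left(-1373\right) 2098} + 4197 \cdot \frac{1}{2063} = \frac{51}{-2880554} + \frac{4197}{2063} = 51 \left(- \frac{1}{2880554}\right) + \frac{4197}{2063} = - \frac{51}{2880554} + \frac{4197}{2063} = \frac{12089579925}{5942582902}$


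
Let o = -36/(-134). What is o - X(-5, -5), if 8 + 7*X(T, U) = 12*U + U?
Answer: 5017/469 ≈ 10.697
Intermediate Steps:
X(T, U) = -8/7 + 13*U/7 (X(T, U) = -8/7 + (12*U + U)/7 = -8/7 + (13*U)/7 = -8/7 + 13*U/7)
o = 18/67 (o = -36*(-1/134) = 18/67 ≈ 0.26866)
o - X(-5, -5) = 18/67 - (-8/7 + (13/7)*(-5)) = 18/67 - (-8/7 - 65/7) = 18/67 - 1*(-73/7) = 18/67 + 73/7 = 5017/469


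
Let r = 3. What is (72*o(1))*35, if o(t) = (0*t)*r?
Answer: 0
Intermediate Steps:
o(t) = 0 (o(t) = (0*t)*3 = 0*3 = 0)
(72*o(1))*35 = (72*0)*35 = 0*35 = 0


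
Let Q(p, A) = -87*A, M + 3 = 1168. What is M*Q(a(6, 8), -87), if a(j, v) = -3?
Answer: 8817885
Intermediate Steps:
M = 1165 (M = -3 + 1168 = 1165)
M*Q(a(6, 8), -87) = 1165*(-87*(-87)) = 1165*7569 = 8817885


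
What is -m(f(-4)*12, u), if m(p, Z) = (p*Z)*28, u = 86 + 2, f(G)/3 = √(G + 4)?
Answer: 0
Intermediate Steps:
f(G) = 3*√(4 + G) (f(G) = 3*√(G + 4) = 3*√(4 + G))
u = 88
m(p, Z) = 28*Z*p (m(p, Z) = (Z*p)*28 = 28*Z*p)
-m(f(-4)*12, u) = -28*88*(3*√(4 - 4))*12 = -28*88*(3*√0)*12 = -28*88*(3*0)*12 = -28*88*0*12 = -28*88*0 = -1*0 = 0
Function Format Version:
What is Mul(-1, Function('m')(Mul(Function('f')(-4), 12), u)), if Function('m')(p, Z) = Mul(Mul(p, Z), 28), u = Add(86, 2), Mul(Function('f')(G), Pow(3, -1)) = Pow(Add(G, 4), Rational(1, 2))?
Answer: 0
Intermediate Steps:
Function('f')(G) = Mul(3, Pow(Add(4, G), Rational(1, 2))) (Function('f')(G) = Mul(3, Pow(Add(G, 4), Rational(1, 2))) = Mul(3, Pow(Add(4, G), Rational(1, 2))))
u = 88
Function('m')(p, Z) = Mul(28, Z, p) (Function('m')(p, Z) = Mul(Mul(Z, p), 28) = Mul(28, Z, p))
Mul(-1, Function('m')(Mul(Function('f')(-4), 12), u)) = Mul(-1, Mul(28, 88, Mul(Mul(3, Pow(Add(4, -4), Rational(1, 2))), 12))) = Mul(-1, Mul(28, 88, Mul(Mul(3, Pow(0, Rational(1, 2))), 12))) = Mul(-1, Mul(28, 88, Mul(Mul(3, 0), 12))) = Mul(-1, Mul(28, 88, Mul(0, 12))) = Mul(-1, Mul(28, 88, 0)) = Mul(-1, 0) = 0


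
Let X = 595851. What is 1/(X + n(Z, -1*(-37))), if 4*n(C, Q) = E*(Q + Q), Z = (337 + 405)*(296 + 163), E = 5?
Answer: 2/1191887 ≈ 1.6780e-6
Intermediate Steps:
Z = 340578 (Z = 742*459 = 340578)
n(C, Q) = 5*Q/2 (n(C, Q) = (5*(Q + Q))/4 = (5*(2*Q))/4 = (10*Q)/4 = 5*Q/2)
1/(X + n(Z, -1*(-37))) = 1/(595851 + 5*(-1*(-37))/2) = 1/(595851 + (5/2)*37) = 1/(595851 + 185/2) = 1/(1191887/2) = 2/1191887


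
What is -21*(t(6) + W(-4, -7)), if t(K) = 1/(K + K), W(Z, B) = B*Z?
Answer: -2359/4 ≈ -589.75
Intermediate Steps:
t(K) = 1/(2*K)
-21*(t(6) + W(-4, -7)) = -21*((1/2)/6 - 7*(-4)) = -21*((1/2)*(1/6) + 28) = -21*(1/12 + 28) = -21*337/12 = -2359/4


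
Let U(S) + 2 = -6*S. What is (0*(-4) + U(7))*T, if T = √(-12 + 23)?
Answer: -44*√11 ≈ -145.93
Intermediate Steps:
U(S) = -2 - 6*S
T = √11 ≈ 3.3166
(0*(-4) + U(7))*T = (0*(-4) + (-2 - 6*7))*√11 = (0 + (-2 - 42))*√11 = (0 - 44)*√11 = -44*√11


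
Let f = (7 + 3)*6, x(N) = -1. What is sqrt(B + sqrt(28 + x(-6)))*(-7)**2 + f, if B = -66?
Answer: 60 + 49*sqrt(-66 + 3*sqrt(3)) ≈ 60.0 + 382.09*I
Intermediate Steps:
f = 60 (f = 10*6 = 60)
sqrt(B + sqrt(28 + x(-6)))*(-7)**2 + f = sqrt(-66 + sqrt(28 - 1))*(-7)**2 + 60 = sqrt(-66 + sqrt(27))*49 + 60 = sqrt(-66 + 3*sqrt(3))*49 + 60 = 49*sqrt(-66 + 3*sqrt(3)) + 60 = 60 + 49*sqrt(-66 + 3*sqrt(3))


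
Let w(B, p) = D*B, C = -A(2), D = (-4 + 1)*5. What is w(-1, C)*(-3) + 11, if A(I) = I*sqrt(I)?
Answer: -34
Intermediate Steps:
A(I) = I**(3/2)
D = -15 (D = -3*5 = -15)
C = -2*sqrt(2) (C = -2**(3/2) = -2*sqrt(2) ≈ -2.8284)
w(B, p) = -15*B
w(-1, C)*(-3) + 11 = -15*(-1)*(-3) + 11 = 15*(-3) + 11 = -45 + 11 = -34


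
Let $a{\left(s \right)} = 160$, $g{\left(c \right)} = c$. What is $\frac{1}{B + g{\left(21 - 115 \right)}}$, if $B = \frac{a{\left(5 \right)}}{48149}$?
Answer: $- \frac{48149}{4525846} \approx -0.010639$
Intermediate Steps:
$B = \frac{160}{48149} \approx 0.003323$
$\frac{1}{B + g{\left(21 - 115 \right)}} = \frac{1}{\frac{160}{48149} + \left(21 - 115\right)} = \frac{1}{\frac{160}{48149} - 94} = \frac{1}{- \frac{4525846}{48149}} = - \frac{48149}{4525846}$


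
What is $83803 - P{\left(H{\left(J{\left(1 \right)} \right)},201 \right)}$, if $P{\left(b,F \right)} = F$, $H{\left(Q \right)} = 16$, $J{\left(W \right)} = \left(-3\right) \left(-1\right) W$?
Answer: $83602$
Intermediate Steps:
$J{\left(W \right)} = 3 W$
$83803 - P{\left(H{\left(J{\left(1 \right)} \right)},201 \right)} = 83803 - 201 = 83602$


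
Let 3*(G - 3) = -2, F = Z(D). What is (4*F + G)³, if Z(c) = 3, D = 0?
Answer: 79507/27 ≈ 2944.7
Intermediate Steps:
F = 3
G = 7/3 (G = 3 + (⅓)*(-2) = 3 - ⅔ = 7/3 ≈ 2.3333)
(4*F + G)³ = (4*3 + 7/3)³ = (12 + 7/3)³ = (43/3)³ = 79507/27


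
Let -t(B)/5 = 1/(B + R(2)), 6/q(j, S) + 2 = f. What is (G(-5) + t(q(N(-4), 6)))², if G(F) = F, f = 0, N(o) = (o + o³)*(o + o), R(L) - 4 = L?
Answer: 400/9 ≈ 44.444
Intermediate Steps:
R(L) = 4 + L
N(o) = 2*o*(o + o³) (N(o) = (o + o³)*(2*o) = 2*o*(o + o³))
q(j, S) = -3 (q(j, S) = 6/(-2 + 0) = 6/(-2) = 6*(-½) = -3)
t(B) = -5/(6 + B) (t(B) = -5/(B + (4 + 2)) = -5/(B + 6) = -5/(6 + B))
(G(-5) + t(q(N(-4), 6)))² = (-5 - 5/(6 - 3))² = (-5 - 5/3)² = (-20/3)² = 400/9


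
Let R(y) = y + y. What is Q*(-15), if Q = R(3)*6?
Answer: -540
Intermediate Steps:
R(y) = 2*y
Q = 36 (Q = (2*3)*6 = 6*6 = 36)
Q*(-15) = 36*(-15) = -540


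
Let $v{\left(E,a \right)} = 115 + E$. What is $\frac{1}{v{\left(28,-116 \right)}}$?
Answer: $\frac{1}{143} \approx 0.006993$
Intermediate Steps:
$\frac{1}{v{\left(28,-116 \right)}} = \frac{1}{115 + 28} = \frac{1}{143}$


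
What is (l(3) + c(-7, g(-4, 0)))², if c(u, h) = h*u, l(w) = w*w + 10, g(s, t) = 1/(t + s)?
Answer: 6889/16 ≈ 430.56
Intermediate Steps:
g(s, t) = 1/(s + t)
l(w) = 10 + w² (l(w) = w² + 10 = 10 + w²)
(l(3) + c(-7, g(-4, 0)))² = ((10 + 3²) - 7/(-4 + 0))² = ((10 + 9) - 7/(-4))² = (19 - ¼*(-7))² = (19 + 7/4)² = (83/4)² = 6889/16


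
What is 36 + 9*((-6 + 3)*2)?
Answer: -18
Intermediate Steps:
36 + 9*((-6 + 3)*2) = 36 + 9*(-3*2) = 36 + 9*(-6) = 36 - 54 = -18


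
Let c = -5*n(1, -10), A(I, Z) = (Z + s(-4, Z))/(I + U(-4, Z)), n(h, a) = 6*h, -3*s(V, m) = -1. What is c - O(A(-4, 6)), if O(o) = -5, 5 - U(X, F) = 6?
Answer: -25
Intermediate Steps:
U(X, F) = -1 (U(X, F) = 5 - 1*6 = 5 - 6 = -1)
s(V, m) = ⅓ (s(V, m) = -⅓*(-1) = ⅓)
A(I, Z) = (⅓ + Z)/(-1 + I) (A(I, Z) = (Z + ⅓)/(I - 1) = (⅓ + Z)/(-1 + I))
c = -30 ≈ -30.000
c - O(A(-4, 6)) = -30 - 1*(-5) = -30 + 5 = -25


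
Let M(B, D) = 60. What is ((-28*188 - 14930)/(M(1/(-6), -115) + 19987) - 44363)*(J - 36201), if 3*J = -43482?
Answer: 45086371602225/20047 ≈ 2.2490e+9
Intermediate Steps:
J = -14494 (J = (⅓)*(-43482) = -14494)
((-28*188 - 14930)/(M(1/(-6), -115) + 19987) - 44363)*(J - 36201) = ((-28*188 - 14930)/(60 + 19987) - 44363)*(-14494 - 36201) = ((-5264 - 14930)/20047 - 44363)*(-50695) = (-20194*1/20047 - 44363)*(-50695) = (-20194/20047 - 44363)*(-50695) = -889365255/20047*(-50695) = 45086371602225/20047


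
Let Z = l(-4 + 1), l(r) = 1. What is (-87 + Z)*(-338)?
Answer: 29068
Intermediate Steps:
Z = 1
(-87 + Z)*(-338) = (-87 + 1)*(-338) = -86*(-338) = 29068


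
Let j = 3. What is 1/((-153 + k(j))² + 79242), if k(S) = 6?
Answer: 1/100851 ≈ 9.9156e-6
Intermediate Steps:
1/((-153 + k(j))² + 79242) = 1/((-153 + 6)² + 79242) = 1/((-147)² + 79242) = 1/(21609 + 79242) = 1/100851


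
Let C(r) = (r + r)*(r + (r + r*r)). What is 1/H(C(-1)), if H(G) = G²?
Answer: ¼ ≈ 0.25000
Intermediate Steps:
C(r) = 2*r*(r² + 2*r) (C(r) = (2*r)*(r + (r + r²)) = (2*r)*(r² + 2*r) = 2*r*(r² + 2*r))
1/H(C(-1)) = 1/((2*(-1)²*(2 - 1))²) = 1/((2*1*1)²) = 1/(2²) = 1/4 = ¼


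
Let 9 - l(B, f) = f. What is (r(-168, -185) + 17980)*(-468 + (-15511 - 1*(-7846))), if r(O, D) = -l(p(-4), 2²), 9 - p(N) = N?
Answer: -146190675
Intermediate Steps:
p(N) = 9 - N
l(B, f) = 9 - f
r(O, D) = -5 (r(O, D) = -(9 - 1*2²) = -(9 - 1*4) = -(9 - 4) = -1*5 = -5)
(r(-168, -185) + 17980)*(-468 + (-15511 - 1*(-7846))) = (-5 + 17980)*(-468 + (-15511 - 1*(-7846))) = 17975*(-468 + (-15511 + 7846)) = 17975*(-468 - 7665) = 17975*(-8133) = -146190675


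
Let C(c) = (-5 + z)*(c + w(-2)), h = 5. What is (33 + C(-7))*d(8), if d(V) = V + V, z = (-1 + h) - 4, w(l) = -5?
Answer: 1488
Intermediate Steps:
z = 0 (z = (-1 + 5) - 4 = 4 - 4 = 0)
d(V) = 2*V
C(c) = 25 - 5*c (C(c) = (-5 + 0)*(c - 5) = -5*(-5 + c) = 25 - 5*c)
(33 + C(-7))*d(8) = (33 + (25 - 5*(-7)))*(2*8) = (33 + (25 + 35))*16 = (33 + 60)*16 = 93*16 = 1488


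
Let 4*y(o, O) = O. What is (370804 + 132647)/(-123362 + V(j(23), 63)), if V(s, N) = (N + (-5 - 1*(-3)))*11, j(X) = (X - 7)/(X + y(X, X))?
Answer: -167817/40897 ≈ -4.1034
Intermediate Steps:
y(o, O) = O/4
j(X) = 4*(-7 + X)/(5*X) (j(X) = (X - 7)/(X + X/4) = (-7 + X)/((5*X/4)) = (-7 + X)*(4/(5*X)) = 4*(-7 + X)/(5*X))
V(s, N) = -22 + 11*N (V(s, N) = (N + (-5 + 3))*11 = (N - 2)*11 = (-2 + N)*11 = -22 + 11*N)
(370804 + 132647)/(-123362 + V(j(23), 63)) = (370804 + 132647)/(-123362 + (-22 + 11*63)) = 503451/(-123362 + (-22 + 693)) = 503451/(-123362 + 671) = 503451/(-122691) = 503451*(-1/122691) = -167817/40897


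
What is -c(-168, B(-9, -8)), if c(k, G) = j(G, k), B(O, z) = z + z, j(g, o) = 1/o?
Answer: 1/168 ≈ 0.0059524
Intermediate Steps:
B(O, z) = 2*z
c(k, G) = 1/k
-c(-168, B(-9, -8)) = -1/(-168) = -1*(-1/168) = 1/168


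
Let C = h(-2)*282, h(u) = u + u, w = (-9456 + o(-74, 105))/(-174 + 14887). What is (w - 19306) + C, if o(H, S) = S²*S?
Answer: -299497273/14713 ≈ -20356.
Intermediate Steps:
o(H, S) = S³
w = 1148169/14713 (w = (-9456 + 105³)/(-174 + 14887) = (-9456 + 1157625)/14713 = 1148169*(1/14713) = 1148169/14713 ≈ 78.038)
h(u) = 2*u
C = -1128 (C = (2*(-2))*282 = -4*282 = -1128)
(w - 19306) + C = (1148169/14713 - 19306) - 1128 = -282901009/14713 - 1128 = -299497273/14713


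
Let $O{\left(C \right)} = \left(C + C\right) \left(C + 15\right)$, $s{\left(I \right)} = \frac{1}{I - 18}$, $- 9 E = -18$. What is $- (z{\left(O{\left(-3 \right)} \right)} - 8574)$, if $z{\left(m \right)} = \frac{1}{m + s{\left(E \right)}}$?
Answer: $\frac{9885838}{1153} \approx 8574.0$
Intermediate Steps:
$E = 2$ ($E = \left(- \frac{1}{9}\right) \left(-18\right) = 2$)
$s{\left(I \right)} = \frac{1}{-18 + I}$
$O{\left(C \right)} = 2 C \left(15 + C\right)$
$z{\left(m \right)} = \frac{1}{- \frac{1}{16} + m}$ ($z{\left(m \right)} = \frac{1}{m + \frac{1}{-18 + 2}} = \frac{1}{m + \frac{1}{-16}} = \frac{1}{m - \frac{1}{16}} = \frac{1}{- \frac{1}{16} + m}$)
$- (z{\left(O{\left(-3 \right)} \right)} - 8574) = - (\frac{16}{-1 + 16 \cdot 2 \left(-3\right) \left(15 - 3\right)} - 8574) = - (\frac{16}{-1 + 16 \cdot 2 \left(-3\right) 12} - 8574) = - (\frac{16}{-1 + 16 \left(-72\right)} - 8574) = - (\frac{16}{-1 - 1152} - 8574) = - (\frac{16}{-1153} - 8574) = - (16 \left(- \frac{1}{1153}\right) - 8574) = - (- \frac{16}{1153} - 8574) = \left(-1\right) \left(- \frac{9885838}{1153}\right) = \frac{9885838}{1153}$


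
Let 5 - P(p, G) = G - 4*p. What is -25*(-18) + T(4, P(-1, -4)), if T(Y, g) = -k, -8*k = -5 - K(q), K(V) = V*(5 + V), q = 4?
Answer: 3559/8 ≈ 444.88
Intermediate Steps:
k = 41/8 (k = -(-5 - 4*(5 + 4))/8 = -(-5 - 4*9)/8 = -(-5 - 1*36)/8 = -(-5 - 36)/8 = -⅛*(-41) = 41/8 ≈ 5.1250)
P(p, G) = 5 - G + 4*p (P(p, G) = 5 - (G - 4*p) = 5 + (-G + 4*p) = 5 - G + 4*p)
T(Y, g) = -41/8 (T(Y, g) = -1*41/8 = -41/8)
-25*(-18) + T(4, P(-1, -4)) = -25*(-18) - 41/8 = 450 - 41/8 = 3559/8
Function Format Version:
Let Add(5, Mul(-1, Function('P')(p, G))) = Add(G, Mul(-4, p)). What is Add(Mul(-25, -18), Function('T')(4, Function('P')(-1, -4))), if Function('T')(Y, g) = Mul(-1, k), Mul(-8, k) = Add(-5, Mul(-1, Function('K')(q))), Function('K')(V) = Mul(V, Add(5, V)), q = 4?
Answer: Rational(3559, 8) ≈ 444.88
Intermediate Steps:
k = Rational(41, 8) (k = Mul(Rational(-1, 8), Add(-5, Mul(-1, Mul(4, Add(5, 4))))) = Mul(Rational(-1, 8), Add(-5, Mul(-1, Mul(4, 9)))) = Mul(Rational(-1, 8), Add(-5, Mul(-1, 36))) = Mul(Rational(-1, 8), Add(-5, -36)) = Mul(Rational(-1, 8), -41) = Rational(41, 8) ≈ 5.1250)
Function('P')(p, G) = Add(5, Mul(-1, G), Mul(4, p)) (Function('P')(p, G) = Add(5, Mul(-1, Add(G, Mul(-4, p)))) = Add(5, Add(Mul(-1, G), Mul(4, p))) = Add(5, Mul(-1, G), Mul(4, p)))
Function('T')(Y, g) = Rational(-41, 8) (Function('T')(Y, g) = Mul(-1, Rational(41, 8)) = Rational(-41, 8))
Add(Mul(-25, -18), Function('T')(4, Function('P')(-1, -4))) = Add(Mul(-25, -18), Rational(-41, 8)) = Add(450, Rational(-41, 8)) = Rational(3559, 8)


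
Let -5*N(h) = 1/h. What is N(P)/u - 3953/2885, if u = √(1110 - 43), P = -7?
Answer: -3953/2885 + √1067/37345 ≈ -1.3693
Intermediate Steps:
N(h) = -1/(5*h)
u = √1067 ≈ 32.665
N(P)/u - 3953/2885 = (-⅕/(-7))/(√1067) - 3953/2885 = (-⅕*(-⅐))*(√1067/1067) - 3953*1/2885 = (√1067/1067)/35 - 3953/2885 = √1067/37345 - 3953/2885 = -3953/2885 + √1067/37345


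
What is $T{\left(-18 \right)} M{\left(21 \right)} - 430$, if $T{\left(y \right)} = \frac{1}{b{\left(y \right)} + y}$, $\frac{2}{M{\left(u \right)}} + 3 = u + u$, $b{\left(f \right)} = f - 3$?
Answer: $- \frac{654032}{1521} \approx -430.0$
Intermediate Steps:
$b{\left(f \right)} = -3 + f$ ($b{\left(f \right)} = f - 3 = -3 + f$)
$M{\left(u \right)} = \frac{2}{-3 + 2 u}$ ($M{\left(u \right)} = \frac{2}{-3 + \left(u + u\right)} = \frac{2}{-3 + 2 u}$)
$T{\left(y \right)} = \frac{1}{-3 + 2 y}$ ($T{\left(y \right)} = \frac{1}{\left(-3 + y\right) + y} = \frac{1}{-3 + 2 y}$)
$T{\left(-18 \right)} M{\left(21 \right)} - 430 = \frac{2 \frac{1}{-3 + 2 \cdot 21}}{-3 + 2 \left(-18\right)} - 430 = \frac{2 \frac{1}{-3 + 42}}{-3 - 36} - 430 = \frac{2 \cdot \frac{1}{39}}{-39} - 430 = - \frac{2 \cdot \frac{1}{39}}{39} - 430 = \left(- \frac{1}{39}\right) \frac{2}{39} - 430 = - \frac{2}{1521} - 430 = - \frac{654032}{1521}$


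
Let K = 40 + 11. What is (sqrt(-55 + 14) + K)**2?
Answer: (51 + I*sqrt(41))**2 ≈ 2560.0 + 653.12*I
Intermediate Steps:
K = 51
(sqrt(-55 + 14) + K)**2 = (sqrt(-55 + 14) + 51)**2 = (sqrt(-41) + 51)**2 = (I*sqrt(41) + 51)**2 = (51 + I*sqrt(41))**2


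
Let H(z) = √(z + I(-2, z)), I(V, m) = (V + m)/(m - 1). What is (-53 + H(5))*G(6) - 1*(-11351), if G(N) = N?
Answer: 11033 + 3*√23 ≈ 11047.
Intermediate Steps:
I(V, m) = (V + m)/(-1 + m)
H(z) = √(z + (-2 + z)/(-1 + z))
(-53 + H(5))*G(6) - 1*(-11351) = (-53 + √((-2 + 5²)/(-1 + 5)))*6 - 1*(-11351) = (-53 + √((-2 + 25)/4))*6 + 11351 = (-53 + √((¼)*23))*6 + 11351 = (-53 + √(23/4))*6 + 11351 = (-53 + √23/2)*6 + 11351 = (-318 + 3*√23) + 11351 = 11033 + 3*√23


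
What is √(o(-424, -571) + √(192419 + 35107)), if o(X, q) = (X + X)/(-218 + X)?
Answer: √(136104 + 103041*√227526)/321 ≈ 21.870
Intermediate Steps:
o(X, q) = 2*X/(-218 + X) (o(X, q) = (2*X)/(-218 + X) = 2*X/(-218 + X))
√(o(-424, -571) + √(192419 + 35107)) = √(2*(-424)/(-218 - 424) + √(192419 + 35107)) = √(2*(-424)/(-642) + √227526) = √(2*(-424)*(-1/642) + √227526) = √(424/321 + √227526)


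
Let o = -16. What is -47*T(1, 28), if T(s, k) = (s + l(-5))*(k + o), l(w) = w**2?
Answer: -14664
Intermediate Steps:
T(s, k) = (-16 + k)*(25 + s) (T(s, k) = (s + (-5)**2)*(k - 16) = (s + 25)*(-16 + k) = (25 + s)*(-16 + k) = (-16 + k)*(25 + s))
-47*T(1, 28) = -47*(-400 - 16*1 + 25*28 + 28*1) = -47*(-400 - 16 + 700 + 28) = -47*312 = -14664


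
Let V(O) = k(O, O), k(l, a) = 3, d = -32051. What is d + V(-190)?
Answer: -32048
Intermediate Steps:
V(O) = 3
d + V(-190) = -32051 + 3 = -32048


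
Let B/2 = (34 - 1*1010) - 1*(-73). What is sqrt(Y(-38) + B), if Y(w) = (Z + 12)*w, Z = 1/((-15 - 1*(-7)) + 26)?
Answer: I*sqrt(20377)/3 ≈ 47.583*I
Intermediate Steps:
B = -1806 (B = 2*((34 - 1*1010) - 1*(-73)) = 2*((34 - 1010) + 73) = 2*(-976 + 73) = 2*(-903) = -1806)
Z = 1/18 (Z = 1/((-15 + 7) + 26) = 1/(-8 + 26) = 1/18 ≈ 0.055556)
Y(w) = 217*w/18 (Y(w) = (1/18 + 12)*w = 217*w/18)
sqrt(Y(-38) + B) = sqrt((217/18)*(-38) - 1806) = sqrt(-4123/9 - 1806) = sqrt(-20377/9) = I*sqrt(20377)/3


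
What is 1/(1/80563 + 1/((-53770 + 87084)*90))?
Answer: 241548820380/3078823 ≈ 78455.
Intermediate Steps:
1/(1/80563 + 1/((-53770 + 87084)*90)) = 1/(1/80563 + (1/90)/33314) = 1/(1/80563 + (1/33314)*(1/90)) = 1/(1/80563 + 1/2998260) = 1/(3078823/241548820380) = 241548820380/3078823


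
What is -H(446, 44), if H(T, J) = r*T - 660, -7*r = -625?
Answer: -274130/7 ≈ -39161.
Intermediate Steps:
r = 625/7 (r = -⅐*(-625) = 625/7 ≈ 89.286)
H(T, J) = -660 + 625*T/7 (H(T, J) = 625*T/7 - 660 = -660 + 625*T/7)
-H(446, 44) = -(-660 + (625/7)*446) = -(-660 + 278750/7) = -1*274130/7 = -274130/7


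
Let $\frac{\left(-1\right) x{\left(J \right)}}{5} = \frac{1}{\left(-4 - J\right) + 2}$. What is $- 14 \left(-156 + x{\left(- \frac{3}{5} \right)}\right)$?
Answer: $2134$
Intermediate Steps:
$x{\left(J \right)} = - \frac{5}{-2 - J}$ ($x{\left(J \right)} = - \frac{5}{\left(-4 - J\right) + 2} = - \frac{5}{-2 - J}$)
$- 14 \left(-156 + x{\left(- \frac{3}{5} \right)}\right) = - 14 \left(-156 + \frac{5}{2 - \frac{3}{5}}\right) = - 14 \left(-156 + \frac{5}{\frac{7}{5}}\right) = - 14 \left(-156 + 5 \cdot \frac{5}{7}\right) = - 14 \left(-156 + \frac{25}{7}\right) = \left(-14\right) \left(- \frac{1067}{7}\right) = 2134$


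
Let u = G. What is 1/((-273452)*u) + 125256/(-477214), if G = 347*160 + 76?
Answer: -952123300424783/3627503421592944 ≈ -0.26247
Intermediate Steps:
G = 55596 (G = 55520 + 76 = 55596)
u = 55596
1/((-273452)*u) + 125256/(-477214) = 1/(-273452*55596) + 125256/(-477214) = -1/273452*1/55596 + 125256*(-1/477214) = -1/15202837392 - 62628/238607 = -952123300424783/3627503421592944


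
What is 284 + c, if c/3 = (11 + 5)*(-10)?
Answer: -196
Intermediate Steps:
c = -480 (c = 3*((11 + 5)*(-10)) = 3*(16*(-10)) = 3*(-160) = -480)
284 + c = 284 - 480 = -196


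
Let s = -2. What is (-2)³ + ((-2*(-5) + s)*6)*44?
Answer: 2104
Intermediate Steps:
(-2)³ + ((-2*(-5) + s)*6)*44 = (-2)³ + ((-2*(-5) - 2)*6)*44 = -8 + ((10 - 2)*6)*44 = -8 + (8*6)*44 = -8 + 48*44 = -8 + 2112 = 2104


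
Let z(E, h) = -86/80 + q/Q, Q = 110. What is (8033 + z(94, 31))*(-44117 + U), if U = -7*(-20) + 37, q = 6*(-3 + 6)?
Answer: -7764459443/22 ≈ -3.5293e+8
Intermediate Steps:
q = 18 (q = 6*3 = 18)
z(E, h) = -401/440 (z(E, h) = -86/80 + 18/110 = -86*1/80 + 18*(1/110) = -43/40 + 9/55 = -401/440)
U = 177 (U = 140 + 37 = 177)
(8033 + z(94, 31))*(-44117 + U) = (8033 - 401/440)*(-44117 + 177) = (3534119/440)*(-43940) = -7764459443/22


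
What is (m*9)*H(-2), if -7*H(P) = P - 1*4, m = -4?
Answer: -216/7 ≈ -30.857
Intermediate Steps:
H(P) = 4/7 - P/7 (H(P) = -(P - 1*4)/7 = -(P - 4)/7 = -(-4 + P)/7 = 4/7 - P/7)
(m*9)*H(-2) = (-4*9)*(4/7 - ⅐*(-2)) = -36*(4/7 + 2/7) = -36*6/7 = -216/7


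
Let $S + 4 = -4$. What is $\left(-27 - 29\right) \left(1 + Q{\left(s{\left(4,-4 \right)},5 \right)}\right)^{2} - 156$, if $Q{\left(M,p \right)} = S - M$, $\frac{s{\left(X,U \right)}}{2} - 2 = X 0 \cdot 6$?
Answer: $-6932$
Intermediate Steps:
$s{\left(X,U \right)} = 4$ ($s{\left(X,U \right)} = 4 + 2 X 0 \cdot 6 = 4 + 2 \cdot 0 \cdot 6 = 4 + 2 \cdot 0 = 4 + 0 = 4$)
$S = -8$ ($S = -4 - 4 = -8$)
$Q{\left(M,p \right)} = -8 - M$
$\left(-27 - 29\right) \left(1 + Q{\left(s{\left(4,-4 \right)},5 \right)}\right)^{2} - 156 = \left(-27 - 29\right) \left(1 - 12\right)^{2} - 156 = - 56 \left(1 - 12\right)^{2} - 156 = - 56 \left(-11\right)^{2} - 156 = \left(-56\right) 121 - 156 = -6776 - 156 = -6932$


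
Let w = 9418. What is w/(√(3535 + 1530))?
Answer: 9418*√5065/5065 ≈ 132.33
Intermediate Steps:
w/(√(3535 + 1530)) = 9418/(√(3535 + 1530)) = 9418/(√5065) = 9418*(√5065/5065) = 9418*√5065/5065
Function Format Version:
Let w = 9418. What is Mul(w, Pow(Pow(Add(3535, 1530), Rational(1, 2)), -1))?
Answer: Mul(Rational(9418, 5065), Pow(5065, Rational(1, 2))) ≈ 132.33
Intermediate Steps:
Mul(w, Pow(Pow(Add(3535, 1530), Rational(1, 2)), -1)) = Mul(9418, Pow(Pow(Add(3535, 1530), Rational(1, 2)), -1)) = Mul(9418, Pow(Pow(5065, Rational(1, 2)), -1)) = Mul(9418, Mul(Rational(1, 5065), Pow(5065, Rational(1, 2)))) = Mul(Rational(9418, 5065), Pow(5065, Rational(1, 2)))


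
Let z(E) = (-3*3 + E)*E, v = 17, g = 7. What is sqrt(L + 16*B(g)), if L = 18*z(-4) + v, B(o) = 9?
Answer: sqrt(1097) ≈ 33.121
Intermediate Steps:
z(E) = E*(-9 + E) (z(E) = (-9 + E)*E = E*(-9 + E))
L = 953 (L = 18*(-4*(-9 - 4)) + 17 = 18*(-4*(-13)) + 17 = 18*52 + 17 = 936 + 17 = 953)
sqrt(L + 16*B(g)) = sqrt(953 + 16*9) = sqrt(953 + 144) = sqrt(1097)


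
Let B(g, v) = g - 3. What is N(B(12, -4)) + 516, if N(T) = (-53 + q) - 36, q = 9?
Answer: 436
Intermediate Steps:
B(g, v) = -3 + g
N(T) = -80 (N(T) = (-53 + 9) - 36 = -44 - 36 = -80)
N(B(12, -4)) + 516 = -80 + 516 = 436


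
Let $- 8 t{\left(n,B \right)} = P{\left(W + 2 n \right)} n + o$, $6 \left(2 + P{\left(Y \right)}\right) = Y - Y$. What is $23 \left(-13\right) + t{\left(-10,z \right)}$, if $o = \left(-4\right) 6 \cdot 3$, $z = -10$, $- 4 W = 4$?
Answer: $- \frac{585}{2} \approx -292.5$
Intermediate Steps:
$W = -1$ ($W = \left(- \frac{1}{4}\right) 4 = -1$)
$o = -72$ ($o = \left(-24\right) 3 = -72$)
$P{\left(Y \right)} = -2$ ($P{\left(Y \right)} = -2 + \frac{Y - Y}{6} = -2 + \frac{1}{6} \cdot 0 = -2 + 0 = -2$)
$t{\left(n,B \right)} = 9 + \frac{n}{4}$ ($t{\left(n,B \right)} = - \frac{- 2 n - 72}{8} = - \frac{-72 - 2 n}{8} = 9 + \frac{n}{4}$)
$23 \left(-13\right) + t{\left(-10,z \right)} = 23 \left(-13\right) + \left(9 + \frac{1}{4} \left(-10\right)\right) = -299 + \left(9 - \frac{5}{2}\right) = -299 + \frac{13}{2} = - \frac{585}{2}$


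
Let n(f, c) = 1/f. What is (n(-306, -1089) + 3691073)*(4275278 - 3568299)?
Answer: 46971199730819/18 ≈ 2.6095e+12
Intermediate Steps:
(n(-306, -1089) + 3691073)*(4275278 - 3568299) = (1/(-306) + 3691073)*(4275278 - 3568299) = (-1/306 + 3691073)*706979 = (1129468337/306)*706979 = 46971199730819/18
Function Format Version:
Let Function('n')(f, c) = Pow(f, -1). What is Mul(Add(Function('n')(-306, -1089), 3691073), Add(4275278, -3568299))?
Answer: Rational(46971199730819, 18) ≈ 2.6095e+12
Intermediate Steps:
Mul(Add(Function('n')(-306, -1089), 3691073), Add(4275278, -3568299)) = Mul(Add(Pow(-306, -1), 3691073), Add(4275278, -3568299)) = Mul(Add(Rational(-1, 306), 3691073), 706979) = Mul(Rational(1129468337, 306), 706979) = Rational(46971199730819, 18)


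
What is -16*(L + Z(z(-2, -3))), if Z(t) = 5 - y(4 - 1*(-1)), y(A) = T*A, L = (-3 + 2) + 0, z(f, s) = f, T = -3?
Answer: -304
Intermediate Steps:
L = -1 (L = -1 + 0 = -1)
y(A) = -3*A
Z(t) = 20 (Z(t) = 5 - (-3)*(4 - 1*(-1)) = 5 - (-3)*(4 + 1) = 5 - (-3)*5 = 5 - 1*(-15) = 5 + 15 = 20)
-16*(L + Z(z(-2, -3))) = -16*(-1 + 20) = -16*19 = -304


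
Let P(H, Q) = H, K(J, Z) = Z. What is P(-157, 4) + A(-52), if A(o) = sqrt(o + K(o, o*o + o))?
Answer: -157 + 10*sqrt(26) ≈ -106.01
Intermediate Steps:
A(o) = sqrt(o**2 + 2*o) (A(o) = sqrt(o + (o*o + o)) = sqrt(o + (o**2 + o)) = sqrt(o + (o + o**2)) = sqrt(o**2 + 2*o))
P(-157, 4) + A(-52) = -157 + sqrt(-52*(2 - 52)) = -157 + sqrt(-52*(-50)) = -157 + sqrt(2600) = -157 + 10*sqrt(26)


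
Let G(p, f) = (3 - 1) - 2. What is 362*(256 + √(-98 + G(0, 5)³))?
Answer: 92672 + 2534*I*√2 ≈ 92672.0 + 3583.6*I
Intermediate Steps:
G(p, f) = 0 (G(p, f) = 2 - 2 = 0)
362*(256 + √(-98 + G(0, 5)³)) = 362*(256 + √(-98 + 0³)) = 362*(256 + √(-98 + 0)) = 362*(256 + √(-98)) = 362*(256 + 7*I*√2) = 92672 + 2534*I*√2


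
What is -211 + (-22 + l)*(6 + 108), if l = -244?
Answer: -30535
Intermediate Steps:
-211 + (-22 + l)*(6 + 108) = -211 + (-22 - 244)*(6 + 108) = -211 - 266*114 = -211 - 30324 = -30535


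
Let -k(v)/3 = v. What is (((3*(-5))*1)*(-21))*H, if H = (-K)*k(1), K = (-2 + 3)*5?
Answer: 4725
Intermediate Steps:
k(v) = -3*v
K = 5 (K = 1*5 = 5)
H = 15 (H = (-1*5)*(-3*1) = -5*(-3) = 15)
(((3*(-5))*1)*(-21))*H = (((3*(-5))*1)*(-21))*15 = (-15*1*(-21))*15 = -15*(-21)*15 = 315*15 = 4725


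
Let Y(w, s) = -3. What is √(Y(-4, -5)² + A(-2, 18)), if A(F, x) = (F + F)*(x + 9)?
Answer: 3*I*√11 ≈ 9.9499*I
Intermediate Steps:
A(F, x) = 2*F*(9 + x) (A(F, x) = (2*F)*(9 + x) = 2*F*(9 + x))
√(Y(-4, -5)² + A(-2, 18)) = √((-3)² + 2*(-2)*(9 + 18)) = √(9 + 2*(-2)*27) = √(9 - 108) = √(-99) = 3*I*√11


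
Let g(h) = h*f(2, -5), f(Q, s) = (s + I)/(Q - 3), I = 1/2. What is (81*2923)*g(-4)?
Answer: -4261734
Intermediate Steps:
I = ½ (I = 1*(½) = ½ ≈ 0.50000)
f(Q, s) = (½ + s)/(-3 + Q) (f(Q, s) = (s + ½)/(Q - 3) = (½ + s)/(-3 + Q))
g(h) = 9*h/2 (g(h) = h*((½ - 5)/(-3 + 2)) = h*(-9/2/(-1)) = h*(-1*(-9/2)) = h*(9/2) = 9*h/2)
(81*2923)*g(-4) = (81*2923)*((9/2)*(-4)) = 236763*(-18) = -4261734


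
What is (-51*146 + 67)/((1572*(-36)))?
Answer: 7379/56592 ≈ 0.13039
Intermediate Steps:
(-51*146 + 67)/((1572*(-36))) = (-7446 + 67)/(-56592) = -7379*(-1/56592) = 7379/56592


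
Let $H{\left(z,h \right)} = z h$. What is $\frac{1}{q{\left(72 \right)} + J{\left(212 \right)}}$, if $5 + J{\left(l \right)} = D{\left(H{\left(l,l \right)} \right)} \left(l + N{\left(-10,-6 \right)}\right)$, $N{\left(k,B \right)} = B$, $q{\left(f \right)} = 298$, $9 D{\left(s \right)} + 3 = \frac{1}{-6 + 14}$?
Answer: $\frac{36}{8179} \approx 0.0044015$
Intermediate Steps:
$H{\left(z,h \right)} = h z$
$D{\left(s \right)} = - \frac{23}{72}$ ($D{\left(s \right)} = - \frac{1}{3} + \frac{1}{9 \left(-6 + 14\right)} = - \frac{1}{3} + \frac{1}{9 \cdot 8} = - \frac{1}{3} + \frac{1}{9} \cdot \frac{1}{8} = - \frac{1}{3} + \frac{1}{72} = - \frac{23}{72}$)
$J{\left(l \right)} = - \frac{37}{12} - \frac{23 l}{72}$ ($J{\left(l \right)} = -5 - \frac{23 \left(l - 6\right)}{72} = -5 - \frac{23 \left(-6 + l\right)}{72} = -5 - \left(- \frac{23}{12} + \frac{23 l}{72}\right) = - \frac{37}{12} - \frac{23 l}{72}$)
$\frac{1}{q{\left(72 \right)} + J{\left(212 \right)}} = \frac{1}{298 - \frac{2549}{36}} = \frac{1}{\frac{8179}{36}} = \frac{36}{8179}$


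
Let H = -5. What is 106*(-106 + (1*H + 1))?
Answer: -11660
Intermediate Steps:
106*(-106 + (1*H + 1)) = 106*(-106 + (1*(-5) + 1)) = 106*(-106 + (-5 + 1)) = 106*(-106 - 4) = 106*(-110) = -11660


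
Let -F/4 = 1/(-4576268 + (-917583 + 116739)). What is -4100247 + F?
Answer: -5511871836665/1344278 ≈ -4.1002e+6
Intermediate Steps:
F = 1/1344278 (F = -4/(-4576268 + (-917583 + 116739)) = -4/(-4576268 - 800844) = -4/(-5377112) = -4*(-1/5377112) = 1/1344278 ≈ 7.4389e-7)
-4100247 + F = -4100247 + 1/1344278 = -5511871836665/1344278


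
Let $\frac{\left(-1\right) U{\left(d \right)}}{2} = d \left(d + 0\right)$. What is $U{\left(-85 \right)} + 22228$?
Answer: $7778$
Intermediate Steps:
$U{\left(d \right)} = - 2 d^{2}$ ($U{\left(d \right)} = - 2 d \left(d + 0\right) = - 2 d d = - 2 d^{2}$)
$U{\left(-85 \right)} + 22228 = - 2 \left(-85\right)^{2} + 22228 = \left(-2\right) 7225 + 22228 = -14450 + 22228 = 7778$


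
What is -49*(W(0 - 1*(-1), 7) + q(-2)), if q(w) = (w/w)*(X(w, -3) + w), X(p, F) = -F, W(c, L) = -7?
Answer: 294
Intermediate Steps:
q(w) = 3 + w (q(w) = (w/w)*(-1*(-3) + w) = 1*(3 + w) = 3 + w)
-49*(W(0 - 1*(-1), 7) + q(-2)) = -49*(-7 + (3 - 2)) = -49*(-7 + 1) = -49*(-6) = 294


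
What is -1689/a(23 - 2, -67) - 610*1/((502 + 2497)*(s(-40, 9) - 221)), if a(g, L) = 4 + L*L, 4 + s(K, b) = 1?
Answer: -565944467/1509144784 ≈ -0.37501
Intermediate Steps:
s(K, b) = -3 (s(K, b) = -4 + 1 = -3)
a(g, L) = 4 + L²
-1689/a(23 - 2, -67) - 610*1/((502 + 2497)*(s(-40, 9) - 221)) = -1689/(4 + (-67)²) - 610*1/((-3 - 221)*(502 + 2497)) = -1689/(4 + 4489) - 610/(2999*(-224)) = -1689/4493 - 610/(-671776) = -1689*1/4493 - 610*(-1/671776) = -1689/4493 + 305/335888 = -565944467/1509144784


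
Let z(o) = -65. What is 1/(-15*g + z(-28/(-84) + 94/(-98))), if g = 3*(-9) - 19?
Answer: 1/625 ≈ 0.0016000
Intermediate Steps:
g = -46 (g = -27 - 19 = -46)
1/(-15*g + z(-28/(-84) + 94/(-98))) = 1/(-15*(-46) - 65) = 1/(690 - 65) = 1/625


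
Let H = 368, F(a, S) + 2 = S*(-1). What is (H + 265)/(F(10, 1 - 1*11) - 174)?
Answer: -633/166 ≈ -3.8133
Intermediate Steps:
F(a, S) = -2 - S (F(a, S) = -2 + S*(-1) = -2 - S)
(H + 265)/(F(10, 1 - 1*11) - 174) = (368 + 265)/((-2 - (1 - 1*11)) - 174) = 633/((-2 - (1 - 11)) - 174) = 633/((-2 - 1*(-10)) - 174) = 633/((-2 + 10) - 174) = 633/(8 - 174) = 633/(-166) = 633*(-1/166) = -633/166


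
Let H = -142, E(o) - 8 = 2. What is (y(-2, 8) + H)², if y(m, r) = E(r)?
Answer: 17424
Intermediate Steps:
E(o) = 10 (E(o) = 8 + 2 = 10)
y(m, r) = 10
(y(-2, 8) + H)² = (10 - 142)² = (-132)² = 17424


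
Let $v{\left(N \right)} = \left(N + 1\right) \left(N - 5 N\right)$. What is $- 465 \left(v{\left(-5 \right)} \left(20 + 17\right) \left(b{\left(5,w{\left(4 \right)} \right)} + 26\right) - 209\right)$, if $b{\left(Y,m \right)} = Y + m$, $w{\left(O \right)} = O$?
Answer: $48271185$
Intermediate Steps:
$v{\left(N \right)} = - 4 N \left(1 + N\right)$ ($v{\left(N \right)} = \left(1 + N\right) \left(- 4 N\right) = - 4 N \left(1 + N\right)$)
$- 465 \left(v{\left(-5 \right)} \left(20 + 17\right) \left(b{\left(5,w{\left(4 \right)} \right)} + 26\right) - 209\right) = - 465 \left(\left(-4\right) \left(-5\right) \left(1 - 5\right) \left(20 + 17\right) \left(\left(5 + 4\right) + 26\right) - 209\right) = - 465 \left(\left(-4\right) \left(-5\right) \left(-4\right) 37 \left(9 + 26\right) - 209\right) = - 465 \left(- 80 \cdot 37 \cdot 35 - 209\right) = - 465 \left(\left(-80\right) 1295 - 209\right) = - 465 \left(-103600 - 209\right) = \left(-465\right) \left(-103809\right) = 48271185$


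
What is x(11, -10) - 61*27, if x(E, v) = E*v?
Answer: -1757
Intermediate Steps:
x(11, -10) - 61*27 = 11*(-10) - 61*27 = -110 - 1647 = -1757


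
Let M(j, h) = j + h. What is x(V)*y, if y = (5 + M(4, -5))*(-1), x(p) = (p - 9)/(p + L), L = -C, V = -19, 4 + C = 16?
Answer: -112/31 ≈ -3.6129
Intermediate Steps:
C = 12 (C = -4 + 16 = 12)
M(j, h) = h + j
L = -12 (L = -1*12 = -12)
x(p) = (-9 + p)/(-12 + p) (x(p) = (p - 9)/(p - 12) = (-9 + p)/(-12 + p))
y = -4 (y = (5 + (-5 + 4))*(-1) = (5 - 1)*(-1) = 4*(-1) = -4)
x(V)*y = ((-9 - 19)/(-12 - 19))*(-4) = (-28/(-31))*(-4) = -1/31*(-28)*(-4) = (28/31)*(-4) = -112/31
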